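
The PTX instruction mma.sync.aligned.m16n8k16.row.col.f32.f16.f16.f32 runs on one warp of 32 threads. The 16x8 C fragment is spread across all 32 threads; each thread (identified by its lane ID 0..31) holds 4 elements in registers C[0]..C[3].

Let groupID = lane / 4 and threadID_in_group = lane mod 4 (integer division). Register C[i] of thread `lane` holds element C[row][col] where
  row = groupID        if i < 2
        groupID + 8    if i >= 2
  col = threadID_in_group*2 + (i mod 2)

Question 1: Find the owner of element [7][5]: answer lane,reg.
30,1

r=7->g=7,rb=0  c=5->t=2,b0=1
L=7*4+2=30  i=0*2+1=1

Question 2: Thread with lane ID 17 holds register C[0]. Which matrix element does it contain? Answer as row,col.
4,2

lane 17: g=4 (17/4), t=1 (17%4)
i=0: r=4+0=4, c=1*2+0=2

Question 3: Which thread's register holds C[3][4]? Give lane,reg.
14,0

r=3→G=3,rhi=0  c=4→T=2,p=0
L=3*4+2=14  i=0*2+0=0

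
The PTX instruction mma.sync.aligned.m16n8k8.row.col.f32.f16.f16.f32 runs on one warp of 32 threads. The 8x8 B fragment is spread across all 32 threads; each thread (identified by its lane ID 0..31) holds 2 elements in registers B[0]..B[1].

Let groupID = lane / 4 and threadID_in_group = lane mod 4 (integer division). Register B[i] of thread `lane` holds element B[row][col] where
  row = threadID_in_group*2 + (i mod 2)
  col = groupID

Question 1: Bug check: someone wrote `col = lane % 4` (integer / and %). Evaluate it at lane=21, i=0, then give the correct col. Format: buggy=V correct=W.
`lane % 4`[21,0]→1
L=21→G=21>>2=5, T=21&3=1
[0]→row 1·2+0=2  col G=5
col: 1 vs 5

buggy=1 correct=5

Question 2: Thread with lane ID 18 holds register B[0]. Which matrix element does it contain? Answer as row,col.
4,4

L=18→G=18>>2=4, T=18&3=2
[0]→row 2·2+0=4  col G=4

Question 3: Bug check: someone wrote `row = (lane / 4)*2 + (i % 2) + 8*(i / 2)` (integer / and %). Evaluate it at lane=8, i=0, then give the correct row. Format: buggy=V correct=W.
`(lane / 4)*2 + (i % 2) + 8*(i / 2)`[8,0]->4
L=8->g=8>>2=2, t=8&3=0
[0]->row 0·2+0=0  col g=2
row: 4 vs 0

buggy=4 correct=0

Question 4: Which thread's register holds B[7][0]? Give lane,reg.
c=0⇒gr=0  r=7⇒th=3,odd=1
L=0*4+3=3  i=1=1

3,1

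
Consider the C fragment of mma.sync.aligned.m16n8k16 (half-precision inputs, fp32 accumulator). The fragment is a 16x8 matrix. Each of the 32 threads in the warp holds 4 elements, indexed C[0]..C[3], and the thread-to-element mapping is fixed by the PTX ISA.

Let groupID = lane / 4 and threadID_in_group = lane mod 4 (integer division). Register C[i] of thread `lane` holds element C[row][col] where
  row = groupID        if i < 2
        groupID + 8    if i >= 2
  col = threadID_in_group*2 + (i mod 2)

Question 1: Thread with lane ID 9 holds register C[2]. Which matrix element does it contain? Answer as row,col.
10,2

9: grp=2,tig=1
[2] (2+8,1*2+0) = (10,2)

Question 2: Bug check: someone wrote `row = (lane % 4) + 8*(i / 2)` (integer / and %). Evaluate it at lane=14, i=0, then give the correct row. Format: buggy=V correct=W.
`(lane % 4) + 8*(i / 2)`[14,0]->2
14: gid=3,tid=2
[0] (3+0,2*2+0) = (3,4)
row: 2 vs 3

buggy=2 correct=3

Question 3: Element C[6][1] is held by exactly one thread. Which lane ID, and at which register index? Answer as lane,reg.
24,1

r=6->g=6,rb=0  c=1->t=0,b0=1
L=6*4+0=24  i=0*2+1=1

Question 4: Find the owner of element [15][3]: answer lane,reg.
r=15→G=7,rhi=1  c=3→T=1,p=1
L=7*4+1=29  i=1*2+1=3

29,3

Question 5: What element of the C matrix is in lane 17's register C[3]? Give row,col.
lane 17=>17/4=4, 17 mod 4=1
i=3  r:4+8=>12  c:2·1+1=>3

12,3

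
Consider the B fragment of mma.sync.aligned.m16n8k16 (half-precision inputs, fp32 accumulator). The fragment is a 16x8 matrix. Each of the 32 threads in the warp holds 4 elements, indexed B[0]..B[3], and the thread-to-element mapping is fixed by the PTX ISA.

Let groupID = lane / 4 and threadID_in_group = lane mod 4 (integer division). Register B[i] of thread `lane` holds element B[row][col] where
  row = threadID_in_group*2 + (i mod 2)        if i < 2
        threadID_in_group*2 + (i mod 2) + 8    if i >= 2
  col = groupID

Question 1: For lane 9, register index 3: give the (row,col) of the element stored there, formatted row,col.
9: g=2,t=1
[3] (1*2+1+8,2) = (11,2)

11,2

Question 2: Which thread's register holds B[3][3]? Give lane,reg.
c:3=>grp=3  r:3=>rB=0,tig=1,lo=1
L=3*4+1=13  i=0*2+1=1

13,1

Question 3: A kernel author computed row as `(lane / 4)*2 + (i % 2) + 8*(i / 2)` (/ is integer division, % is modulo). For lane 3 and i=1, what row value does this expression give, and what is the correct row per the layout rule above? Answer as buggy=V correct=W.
`(lane / 4)*2 + (i % 2) + 8*(i / 2)`[3,1]→1
3: G=0,T=3
[1] (3*2+1+0,0) = (7,0)
row: 1 vs 7

buggy=1 correct=7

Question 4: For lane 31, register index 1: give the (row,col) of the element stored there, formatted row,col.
7,7

31: gr=7,th=3
[1] (3*2+1+0,7) = (7,7)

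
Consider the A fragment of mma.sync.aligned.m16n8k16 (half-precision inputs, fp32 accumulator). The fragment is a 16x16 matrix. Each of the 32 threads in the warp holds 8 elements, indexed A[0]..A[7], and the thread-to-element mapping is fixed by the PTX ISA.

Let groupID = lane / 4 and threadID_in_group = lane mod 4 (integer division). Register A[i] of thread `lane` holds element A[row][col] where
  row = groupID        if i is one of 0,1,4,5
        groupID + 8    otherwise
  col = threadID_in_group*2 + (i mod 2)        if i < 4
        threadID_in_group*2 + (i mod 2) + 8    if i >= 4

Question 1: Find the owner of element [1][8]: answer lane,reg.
4,4

r=1→G=1,rhi=0  c=8→chi=1,T=0,p=0
L=1*4+0=4  i=1*4+0*2+0=4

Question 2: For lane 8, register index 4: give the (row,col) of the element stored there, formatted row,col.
2,8

L=8=>grp=8>>2=2, tig=8&3=0
[4]=>row 2+0=2  col 0·2+0+8=8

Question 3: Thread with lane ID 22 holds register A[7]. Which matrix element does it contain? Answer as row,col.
lane 22: gr=5 (22/4), th=2 (22%4)
i=7: r=5+8=13, c=2*2+1+8=13

13,13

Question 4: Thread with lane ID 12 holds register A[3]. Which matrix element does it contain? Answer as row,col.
lane 12⇒12/4=3, 12 mod 4=0
i=3  r:3+8⇒11  c:2·0+1+0⇒1

11,1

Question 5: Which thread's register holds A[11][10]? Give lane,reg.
13,6

r: 11->gid=3,r8=1  c: 10->c8=1,tid=1,i&1=0
L=3*4+1=13  i=1*4+1*2+0=6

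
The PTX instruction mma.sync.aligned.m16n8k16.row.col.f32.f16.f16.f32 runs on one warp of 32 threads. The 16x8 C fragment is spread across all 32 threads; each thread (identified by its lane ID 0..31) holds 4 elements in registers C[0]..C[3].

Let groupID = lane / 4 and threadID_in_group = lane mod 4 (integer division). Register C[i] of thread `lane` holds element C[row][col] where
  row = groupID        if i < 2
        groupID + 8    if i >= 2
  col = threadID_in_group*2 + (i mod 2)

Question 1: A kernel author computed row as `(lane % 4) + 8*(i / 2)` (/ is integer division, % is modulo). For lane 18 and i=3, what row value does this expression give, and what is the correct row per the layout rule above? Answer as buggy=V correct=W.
`(lane % 4) + 8*(i / 2)`[18,3]->10
lane 18->18/4=4, 18 mod 4=2
i=3  r:4+8->12  c:2·2+1->5
row: 10 vs 12

buggy=10 correct=12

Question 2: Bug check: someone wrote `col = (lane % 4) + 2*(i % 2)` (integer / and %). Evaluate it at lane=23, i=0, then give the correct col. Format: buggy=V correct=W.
`(lane % 4) + 2*(i % 2)`[23,0]->3
lane 23->23/4=5, 23 mod 4=3
i=0  r:5+0->5  c:2·3+0->6
col: 3 vs 6

buggy=3 correct=6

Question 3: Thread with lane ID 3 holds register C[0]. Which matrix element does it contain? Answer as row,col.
0,6

lane 3: G=0 (3/4), T=3 (3%4)
i=0: r=0+0=0, c=3*2+0=6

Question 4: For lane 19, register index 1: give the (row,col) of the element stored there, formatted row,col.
L=19⇒gr=19>>2=4, th=19&3=3
[1]⇒row 4+0=4  col 3·2+1=7

4,7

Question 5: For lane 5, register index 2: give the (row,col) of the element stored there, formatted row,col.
9,2

lane 5: gr=1 (5/4), th=1 (5%4)
i=2: r=1+8=9, c=1*2+0=2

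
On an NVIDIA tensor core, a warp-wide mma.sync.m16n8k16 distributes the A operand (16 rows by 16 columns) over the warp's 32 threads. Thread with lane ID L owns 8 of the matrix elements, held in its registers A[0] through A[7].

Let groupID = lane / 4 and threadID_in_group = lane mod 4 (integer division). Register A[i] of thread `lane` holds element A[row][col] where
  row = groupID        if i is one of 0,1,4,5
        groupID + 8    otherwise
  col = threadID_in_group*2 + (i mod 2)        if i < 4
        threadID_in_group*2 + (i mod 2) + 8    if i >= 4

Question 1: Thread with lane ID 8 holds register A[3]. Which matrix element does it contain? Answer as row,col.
L=8=>grp=8>>2=2, tig=8&3=0
[3]=>row 2+8=10  col 0·2+1+0=1

10,1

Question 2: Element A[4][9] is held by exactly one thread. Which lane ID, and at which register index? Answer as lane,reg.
16,5

r=4→G=4,rhi=0  c=9→chi=1,T=0,p=1
L=4*4+0=16  i=1*4+0*2+1=5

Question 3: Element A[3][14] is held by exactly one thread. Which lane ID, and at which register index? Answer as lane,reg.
15,4

r:3=>grp=3,rB=0  c:14=>cB=1,tig=3,lo=0
L=3*4+3=15  i=1*4+0*2+0=4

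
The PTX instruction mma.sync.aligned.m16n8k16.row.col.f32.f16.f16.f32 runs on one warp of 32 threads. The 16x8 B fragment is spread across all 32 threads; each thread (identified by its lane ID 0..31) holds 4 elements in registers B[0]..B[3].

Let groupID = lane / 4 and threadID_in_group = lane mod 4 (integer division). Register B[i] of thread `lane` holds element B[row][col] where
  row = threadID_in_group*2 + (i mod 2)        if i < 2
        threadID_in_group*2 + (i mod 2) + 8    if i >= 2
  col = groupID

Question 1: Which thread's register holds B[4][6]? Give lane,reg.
c=6→G=6  r=4→rhi=0,T=2,p=0
L=6*4+2=26  i=0*2+0=0

26,0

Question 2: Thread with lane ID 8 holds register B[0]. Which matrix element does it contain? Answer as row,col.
lane 8->8/4=2, 8 mod 4=0
i=0  r:2·0+0+0->0  c:2

0,2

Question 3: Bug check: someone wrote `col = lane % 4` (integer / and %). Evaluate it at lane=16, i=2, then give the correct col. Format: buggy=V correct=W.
`lane % 4`[16,2]->0
lane 16->16/4=4, 16 mod 4=0
i=2  r:2·0+0+8->8  c:4
col: 0 vs 4

buggy=0 correct=4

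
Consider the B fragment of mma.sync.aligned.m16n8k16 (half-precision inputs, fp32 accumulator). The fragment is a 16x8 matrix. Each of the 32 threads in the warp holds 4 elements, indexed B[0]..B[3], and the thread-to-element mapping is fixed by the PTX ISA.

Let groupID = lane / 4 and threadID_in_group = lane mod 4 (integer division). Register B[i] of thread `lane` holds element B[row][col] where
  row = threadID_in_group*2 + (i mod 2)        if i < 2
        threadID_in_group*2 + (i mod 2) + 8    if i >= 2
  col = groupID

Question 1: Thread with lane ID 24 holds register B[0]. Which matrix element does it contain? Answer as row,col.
lane 24=>24/4=6, 24 mod 4=0
i=0  r:2·0+0+0=>0  c:6

0,6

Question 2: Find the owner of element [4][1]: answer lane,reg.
6,0

c=1→G=1  r=4→rhi=0,T=2,p=0
L=1*4+2=6  i=0*2+0=0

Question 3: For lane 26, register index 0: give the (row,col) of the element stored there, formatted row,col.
4,6

lane 26->26/4=6, 26 mod 4=2
i=0  r:2·2+0+0->4  c:6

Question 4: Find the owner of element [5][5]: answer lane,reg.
22,1

c=5->g=5  r=5->rb=0,t=2,b0=1
L=5*4+2=22  i=0*2+1=1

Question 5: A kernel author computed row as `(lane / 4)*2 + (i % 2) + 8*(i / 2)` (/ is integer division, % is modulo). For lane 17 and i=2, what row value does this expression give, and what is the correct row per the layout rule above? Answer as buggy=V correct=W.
`(lane / 4)*2 + (i % 2) + 8*(i / 2)`[17,2]=>16
lane 17=>17/4=4, 17 mod 4=1
i=2  r:2·1+0+8=>10  c:4
row: 16 vs 10

buggy=16 correct=10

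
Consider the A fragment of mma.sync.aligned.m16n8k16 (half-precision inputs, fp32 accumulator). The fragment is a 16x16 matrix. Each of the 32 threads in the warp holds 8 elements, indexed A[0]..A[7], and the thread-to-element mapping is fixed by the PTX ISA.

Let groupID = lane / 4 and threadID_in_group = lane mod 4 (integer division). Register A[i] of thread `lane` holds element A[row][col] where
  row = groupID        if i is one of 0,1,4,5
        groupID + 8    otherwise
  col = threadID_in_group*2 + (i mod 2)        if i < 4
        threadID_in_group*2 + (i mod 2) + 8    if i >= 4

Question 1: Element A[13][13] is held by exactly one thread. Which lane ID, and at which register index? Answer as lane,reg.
r=13→G=5,rhi=1  c=13→chi=1,T=2,p=1
L=5*4+2=22  i=1*4+1*2+1=7

22,7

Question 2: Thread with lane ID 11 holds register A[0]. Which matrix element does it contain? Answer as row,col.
L=11→G=11>>2=2, T=11&3=3
[0]→row 2+0=2  col 3·2+0+0=6

2,6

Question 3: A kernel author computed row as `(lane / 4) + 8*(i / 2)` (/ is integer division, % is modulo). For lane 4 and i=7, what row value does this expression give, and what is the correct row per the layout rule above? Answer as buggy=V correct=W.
buggy=25 correct=9

`(lane / 4) + 8*(i / 2)`[4,7]⇒25
lane 4: gr=1 (4/4), th=0 (4%4)
i=7: r=1+8=9, c=0*2+1+8=9
row: 25 vs 9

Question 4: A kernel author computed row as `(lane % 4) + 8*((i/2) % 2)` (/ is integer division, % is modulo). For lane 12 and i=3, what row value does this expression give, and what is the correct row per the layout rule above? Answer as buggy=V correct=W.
buggy=8 correct=11

`(lane % 4) + 8*((i/2) % 2)`[12,3]=>8
lane 12=>12/4=3, 12 mod 4=0
i=3  r:3+8=>11  c:2·0+1+0=>1
row: 8 vs 11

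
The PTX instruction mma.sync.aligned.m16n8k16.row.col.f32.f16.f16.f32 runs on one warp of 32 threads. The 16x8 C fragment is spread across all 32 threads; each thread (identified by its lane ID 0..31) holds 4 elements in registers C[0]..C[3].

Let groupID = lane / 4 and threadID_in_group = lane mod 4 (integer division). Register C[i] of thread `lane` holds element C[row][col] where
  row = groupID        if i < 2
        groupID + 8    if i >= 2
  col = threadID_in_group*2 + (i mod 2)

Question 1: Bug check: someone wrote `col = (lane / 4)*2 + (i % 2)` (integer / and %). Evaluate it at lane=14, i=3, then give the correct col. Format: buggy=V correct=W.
buggy=7 correct=5

`(lane / 4)*2 + (i % 2)`[14,3]=>7
L=14=>grp=14>>2=3, tig=14&3=2
[3]=>row 3+8=11  col 2·2+1=5
col: 7 vs 5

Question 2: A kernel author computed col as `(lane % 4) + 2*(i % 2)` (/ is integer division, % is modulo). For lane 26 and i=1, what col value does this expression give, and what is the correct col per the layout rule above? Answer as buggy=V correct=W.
buggy=4 correct=5

`(lane % 4) + 2*(i % 2)`[26,1]=>4
26: grp=6,tig=2
[1] (6+0,2*2+1) = (6,5)
col: 4 vs 5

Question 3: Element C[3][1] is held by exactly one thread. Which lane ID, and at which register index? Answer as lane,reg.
r:3=>grp=3,rB=0  c:1=>tig=0,lo=1
L=3*4+0=12  i=0*2+1=1

12,1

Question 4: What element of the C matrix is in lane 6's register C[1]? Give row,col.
1,5

6: gid=1,tid=2
[1] (1+0,2*2+1) = (1,5)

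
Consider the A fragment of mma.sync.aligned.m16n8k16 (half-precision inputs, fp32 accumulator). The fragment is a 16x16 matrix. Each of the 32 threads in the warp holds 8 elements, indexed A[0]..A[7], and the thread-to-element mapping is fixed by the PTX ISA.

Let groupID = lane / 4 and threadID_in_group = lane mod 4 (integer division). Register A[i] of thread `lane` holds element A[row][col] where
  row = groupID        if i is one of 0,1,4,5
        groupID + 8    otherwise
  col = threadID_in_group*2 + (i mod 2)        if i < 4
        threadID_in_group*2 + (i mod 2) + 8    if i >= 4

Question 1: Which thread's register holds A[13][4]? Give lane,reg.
r=13->g=5,rb=1  c=4->cb=0,t=2,b0=0
L=5*4+2=22  i=0*4+1*2+0=2

22,2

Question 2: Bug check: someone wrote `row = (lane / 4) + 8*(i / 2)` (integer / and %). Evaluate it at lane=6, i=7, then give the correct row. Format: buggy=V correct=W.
`(lane / 4) + 8*(i / 2)`[6,7]⇒25
L=6⇒gr=6>>2=1, th=6&3=2
[7]⇒row 1+8=9  col 2·2+1+8=13
row: 25 vs 9

buggy=25 correct=9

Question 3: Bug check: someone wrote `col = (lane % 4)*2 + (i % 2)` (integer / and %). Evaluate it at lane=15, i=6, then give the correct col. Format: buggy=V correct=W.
`(lane % 4)*2 + (i % 2)`[15,6]->6
lane 15: gid=3 (15/4), tid=3 (15%4)
i=6: r=3+8=11, c=3*2+0+8=14
col: 6 vs 14

buggy=6 correct=14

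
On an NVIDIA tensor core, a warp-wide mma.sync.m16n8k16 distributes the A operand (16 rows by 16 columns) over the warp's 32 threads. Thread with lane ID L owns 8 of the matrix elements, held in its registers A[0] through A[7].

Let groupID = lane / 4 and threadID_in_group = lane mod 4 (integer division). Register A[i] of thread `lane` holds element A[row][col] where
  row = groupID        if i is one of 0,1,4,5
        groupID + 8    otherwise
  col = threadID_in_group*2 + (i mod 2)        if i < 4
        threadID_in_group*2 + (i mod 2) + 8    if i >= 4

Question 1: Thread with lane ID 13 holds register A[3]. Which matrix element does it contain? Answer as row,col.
L=13=>grp=13>>2=3, tig=13&3=1
[3]=>row 3+8=11  col 1·2+1+0=3

11,3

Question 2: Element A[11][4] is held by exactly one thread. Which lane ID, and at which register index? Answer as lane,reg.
r: 11->gid=3,r8=1  c: 4->c8=0,tid=2,i&1=0
L=3*4+2=14  i=0*4+1*2+0=2

14,2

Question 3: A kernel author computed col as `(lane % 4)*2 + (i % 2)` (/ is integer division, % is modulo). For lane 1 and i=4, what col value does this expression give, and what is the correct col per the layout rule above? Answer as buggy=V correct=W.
`(lane % 4)*2 + (i % 2)`[1,4]⇒2
lane 1⇒1/4=0, 1 mod 4=1
i=4  r:0+0⇒0  c:2·1+0+8⇒10
col: 2 vs 10

buggy=2 correct=10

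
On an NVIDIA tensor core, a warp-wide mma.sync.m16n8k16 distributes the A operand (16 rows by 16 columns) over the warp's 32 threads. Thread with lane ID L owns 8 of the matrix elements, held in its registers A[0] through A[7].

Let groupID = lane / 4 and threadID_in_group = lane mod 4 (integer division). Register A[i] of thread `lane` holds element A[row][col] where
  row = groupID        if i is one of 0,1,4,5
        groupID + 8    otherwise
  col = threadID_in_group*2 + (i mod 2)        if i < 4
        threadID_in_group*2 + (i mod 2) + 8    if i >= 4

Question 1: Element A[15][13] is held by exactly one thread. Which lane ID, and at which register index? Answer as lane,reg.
r=15⇒gr=7,Rb=1  c=13⇒Cb=1,th=2,odd=1
L=7*4+2=30  i=1*4+1*2+1=7

30,7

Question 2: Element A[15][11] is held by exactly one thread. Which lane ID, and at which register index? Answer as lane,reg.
r: 15->gid=7,r8=1  c: 11->c8=1,tid=1,i&1=1
L=7*4+1=29  i=1*4+1*2+1=7

29,7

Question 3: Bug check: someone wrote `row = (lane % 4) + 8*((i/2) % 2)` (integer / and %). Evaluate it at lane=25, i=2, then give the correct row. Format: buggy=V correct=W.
`(lane % 4) + 8*((i/2) % 2)`[25,2]->9
lane 25: gid=6 (25/4), tid=1 (25%4)
i=2: r=6+8=14, c=1*2+0+0=2
row: 9 vs 14

buggy=9 correct=14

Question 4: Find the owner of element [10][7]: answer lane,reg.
11,3

r: 10->gid=2,r8=1  c: 7->c8=0,tid=3,i&1=1
L=2*4+3=11  i=0*4+1*2+1=3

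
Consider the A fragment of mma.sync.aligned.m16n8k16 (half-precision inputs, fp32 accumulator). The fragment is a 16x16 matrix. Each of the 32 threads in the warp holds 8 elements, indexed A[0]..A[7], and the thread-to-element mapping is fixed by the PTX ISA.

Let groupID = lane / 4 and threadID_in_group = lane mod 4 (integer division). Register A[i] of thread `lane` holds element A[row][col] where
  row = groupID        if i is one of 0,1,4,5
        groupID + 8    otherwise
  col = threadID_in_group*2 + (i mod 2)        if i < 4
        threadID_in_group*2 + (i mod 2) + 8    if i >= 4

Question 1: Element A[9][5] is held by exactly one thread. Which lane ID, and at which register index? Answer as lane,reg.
6,3

r=9→G=1,rhi=1  c=5→chi=0,T=2,p=1
L=1*4+2=6  i=0*4+1*2+1=3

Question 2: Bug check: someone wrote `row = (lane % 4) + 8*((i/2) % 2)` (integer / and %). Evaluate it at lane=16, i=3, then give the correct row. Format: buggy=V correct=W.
buggy=8 correct=12

`(lane % 4) + 8*((i/2) % 2)`[16,3]=>8
lane 16=>16/4=4, 16 mod 4=0
i=3  r:4+8=>12  c:2·0+1+0=>1
row: 8 vs 12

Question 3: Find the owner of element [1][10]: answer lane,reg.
r: 1->gid=1,r8=0  c: 10->c8=1,tid=1,i&1=0
L=1*4+1=5  i=1*4+0*2+0=4

5,4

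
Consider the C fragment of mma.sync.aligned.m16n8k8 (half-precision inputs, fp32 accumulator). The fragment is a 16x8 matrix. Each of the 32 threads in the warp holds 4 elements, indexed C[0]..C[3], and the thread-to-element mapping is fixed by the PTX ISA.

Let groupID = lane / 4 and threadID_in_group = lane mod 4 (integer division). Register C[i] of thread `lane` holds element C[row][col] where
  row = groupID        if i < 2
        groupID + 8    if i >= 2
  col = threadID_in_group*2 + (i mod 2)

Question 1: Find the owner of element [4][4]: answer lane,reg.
r=4→G=4,rhi=0  c=4→T=2,p=0
L=4*4+2=18  i=0*2+0=0

18,0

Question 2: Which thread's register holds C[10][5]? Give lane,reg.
r: 10->gid=2,r8=1  c: 5->tid=2,i&1=1
L=2*4+2=10  i=1*2+1=3

10,3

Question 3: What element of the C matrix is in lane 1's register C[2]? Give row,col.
8,2

L=1=>grp=1>>2=0, tig=1&3=1
[2]=>row 0+8=8  col 1·2+0=2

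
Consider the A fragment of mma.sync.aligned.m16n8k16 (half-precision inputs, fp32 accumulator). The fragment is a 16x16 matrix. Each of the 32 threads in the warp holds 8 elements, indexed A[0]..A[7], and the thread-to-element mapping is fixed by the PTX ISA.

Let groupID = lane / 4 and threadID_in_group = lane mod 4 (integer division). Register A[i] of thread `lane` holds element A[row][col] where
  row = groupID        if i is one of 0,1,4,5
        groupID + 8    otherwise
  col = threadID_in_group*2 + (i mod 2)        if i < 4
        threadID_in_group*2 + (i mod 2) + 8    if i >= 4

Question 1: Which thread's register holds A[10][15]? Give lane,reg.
11,7

r: 10->gid=2,r8=1  c: 15->c8=1,tid=3,i&1=1
L=2*4+3=11  i=1*4+1*2+1=7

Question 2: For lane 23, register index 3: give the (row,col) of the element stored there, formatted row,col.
13,7

23: g=5,t=3
[3] (5+8,3*2+1+0) = (13,7)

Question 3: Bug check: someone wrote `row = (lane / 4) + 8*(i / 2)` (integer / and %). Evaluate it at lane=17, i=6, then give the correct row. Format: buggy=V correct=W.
`(lane / 4) + 8*(i / 2)`[17,6]→28
17: G=4,T=1
[6] (4+8,1*2+0+8) = (12,10)
row: 28 vs 12

buggy=28 correct=12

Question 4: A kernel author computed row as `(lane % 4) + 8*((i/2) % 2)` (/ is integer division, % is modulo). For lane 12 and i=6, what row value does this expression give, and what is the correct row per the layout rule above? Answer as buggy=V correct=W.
`(lane % 4) + 8*((i/2) % 2)`[12,6]->8
12: gid=3,tid=0
[6] (3+8,0*2+0+8) = (11,8)
row: 8 vs 11

buggy=8 correct=11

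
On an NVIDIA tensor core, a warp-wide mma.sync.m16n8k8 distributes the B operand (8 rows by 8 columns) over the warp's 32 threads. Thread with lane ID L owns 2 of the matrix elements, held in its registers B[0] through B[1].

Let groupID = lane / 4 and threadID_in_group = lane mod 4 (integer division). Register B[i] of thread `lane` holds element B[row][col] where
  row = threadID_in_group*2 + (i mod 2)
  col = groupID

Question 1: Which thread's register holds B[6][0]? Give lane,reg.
c=0⇒gr=0  r=6⇒th=3,odd=0
L=0*4+3=3  i=0=0

3,0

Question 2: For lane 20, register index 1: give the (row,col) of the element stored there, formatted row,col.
20: G=5,T=0
[1] (0*2+1,5) = (1,5)

1,5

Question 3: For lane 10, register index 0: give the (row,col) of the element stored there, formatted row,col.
L=10→G=10>>2=2, T=10&3=2
[0]→row 2·2+0=4  col G=2

4,2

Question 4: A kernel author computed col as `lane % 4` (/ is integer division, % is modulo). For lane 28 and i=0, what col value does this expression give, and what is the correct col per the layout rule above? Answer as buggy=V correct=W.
`lane % 4`[28,0]=>0
L=28=>grp=28>>2=7, tig=28&3=0
[0]=>row 0·2+0=0  col grp=7
col: 0 vs 7

buggy=0 correct=7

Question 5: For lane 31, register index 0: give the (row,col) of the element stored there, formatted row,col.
lane 31: gr=7 (31/4), th=3 (31%4)
i=0: r=3*2+0=6, c=gr=7

6,7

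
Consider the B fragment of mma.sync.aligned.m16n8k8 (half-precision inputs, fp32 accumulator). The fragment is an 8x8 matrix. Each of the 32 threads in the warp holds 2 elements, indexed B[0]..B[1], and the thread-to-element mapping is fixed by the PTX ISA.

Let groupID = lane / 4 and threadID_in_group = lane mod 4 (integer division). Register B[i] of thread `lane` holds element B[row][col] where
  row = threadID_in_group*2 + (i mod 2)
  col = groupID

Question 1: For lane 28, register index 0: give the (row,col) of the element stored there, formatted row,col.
L=28->g=28>>2=7, t=28&3=0
[0]->row 0·2+0=0  col g=7

0,7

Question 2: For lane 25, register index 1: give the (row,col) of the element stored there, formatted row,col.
3,6

lane 25: gid=6 (25/4), tid=1 (25%4)
i=1: r=1*2+1=3, c=gid=6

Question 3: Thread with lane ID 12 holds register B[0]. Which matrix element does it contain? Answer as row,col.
lane 12: grp=3 (12/4), tig=0 (12%4)
i=0: r=0*2+0=0, c=grp=3

0,3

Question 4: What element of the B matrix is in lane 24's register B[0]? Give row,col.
24: gr=6,th=0
[0] (0*2+0,6) = (0,6)

0,6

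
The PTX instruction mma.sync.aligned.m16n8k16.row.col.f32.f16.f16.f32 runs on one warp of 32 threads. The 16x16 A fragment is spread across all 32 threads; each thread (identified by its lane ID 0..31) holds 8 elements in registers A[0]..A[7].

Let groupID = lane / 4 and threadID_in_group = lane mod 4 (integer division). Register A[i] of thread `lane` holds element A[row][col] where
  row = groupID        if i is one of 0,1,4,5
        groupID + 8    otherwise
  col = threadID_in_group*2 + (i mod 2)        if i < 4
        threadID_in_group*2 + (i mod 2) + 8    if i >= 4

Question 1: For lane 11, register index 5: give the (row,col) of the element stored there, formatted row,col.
11: gr=2,th=3
[5] (2+0,3*2+1+8) = (2,15)

2,15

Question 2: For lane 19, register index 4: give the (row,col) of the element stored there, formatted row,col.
4,14

lane 19->19/4=4, 19 mod 4=3
i=4  r:4+0->4  c:2·3+0+8->14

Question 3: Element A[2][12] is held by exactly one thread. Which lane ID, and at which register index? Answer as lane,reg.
r=2->g=2,rb=0  c=12->cb=1,t=2,b0=0
L=2*4+2=10  i=1*4+0*2+0=4

10,4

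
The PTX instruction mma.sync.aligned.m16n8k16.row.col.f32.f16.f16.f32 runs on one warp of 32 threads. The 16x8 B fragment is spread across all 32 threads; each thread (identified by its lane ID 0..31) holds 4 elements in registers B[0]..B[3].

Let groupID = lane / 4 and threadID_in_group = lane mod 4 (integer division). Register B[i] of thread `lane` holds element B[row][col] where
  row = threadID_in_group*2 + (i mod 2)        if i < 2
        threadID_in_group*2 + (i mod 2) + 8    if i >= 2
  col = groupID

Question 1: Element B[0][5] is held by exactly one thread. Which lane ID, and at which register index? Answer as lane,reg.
c=5⇒gr=5  r=0⇒Rb=0,th=0,odd=0
L=5*4+0=20  i=0*2+0=0

20,0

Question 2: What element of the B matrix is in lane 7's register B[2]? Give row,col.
14,1

L=7→G=7>>2=1, T=7&3=3
[2]→row 3·2+0+8=14  col G=1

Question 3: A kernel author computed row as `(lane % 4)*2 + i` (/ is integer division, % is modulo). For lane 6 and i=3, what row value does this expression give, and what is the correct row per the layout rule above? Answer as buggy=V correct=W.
`(lane % 4)*2 + i`[6,3]->7
L=6->gid=6>>2=1, tid=6&3=2
[3]->row 2·2+1+8=13  col gid=1
row: 7 vs 13

buggy=7 correct=13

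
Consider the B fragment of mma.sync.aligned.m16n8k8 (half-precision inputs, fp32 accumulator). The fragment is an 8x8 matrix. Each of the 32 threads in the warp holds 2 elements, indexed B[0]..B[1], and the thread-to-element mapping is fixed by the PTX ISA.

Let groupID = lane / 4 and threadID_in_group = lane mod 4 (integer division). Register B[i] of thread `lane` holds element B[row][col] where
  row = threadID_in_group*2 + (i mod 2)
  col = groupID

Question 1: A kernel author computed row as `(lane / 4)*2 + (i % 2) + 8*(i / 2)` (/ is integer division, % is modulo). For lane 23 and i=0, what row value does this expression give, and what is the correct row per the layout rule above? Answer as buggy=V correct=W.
buggy=10 correct=6

`(lane / 4)*2 + (i % 2) + 8*(i / 2)`[23,0]⇒10
lane 23: gr=5 (23/4), th=3 (23%4)
i=0: r=3*2+0=6, c=gr=5
row: 10 vs 6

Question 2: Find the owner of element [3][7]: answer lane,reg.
29,1

c:7=>grp=7  r:3=>tig=1,lo=1
L=7*4+1=29  i=1=1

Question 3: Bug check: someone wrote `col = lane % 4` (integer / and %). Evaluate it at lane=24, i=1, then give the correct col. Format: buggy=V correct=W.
`lane % 4`[24,1]->0
L=24->gid=24>>2=6, tid=24&3=0
[1]->row 0·2+1=1  col gid=6
col: 0 vs 6

buggy=0 correct=6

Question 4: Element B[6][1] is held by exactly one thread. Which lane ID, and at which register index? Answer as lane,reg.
7,0

c=1->g=1  r=6->t=3,b0=0
L=1*4+3=7  i=0=0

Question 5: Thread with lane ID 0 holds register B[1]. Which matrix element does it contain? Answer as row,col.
L=0->g=0>>2=0, t=0&3=0
[1]->row 0·2+1=1  col g=0

1,0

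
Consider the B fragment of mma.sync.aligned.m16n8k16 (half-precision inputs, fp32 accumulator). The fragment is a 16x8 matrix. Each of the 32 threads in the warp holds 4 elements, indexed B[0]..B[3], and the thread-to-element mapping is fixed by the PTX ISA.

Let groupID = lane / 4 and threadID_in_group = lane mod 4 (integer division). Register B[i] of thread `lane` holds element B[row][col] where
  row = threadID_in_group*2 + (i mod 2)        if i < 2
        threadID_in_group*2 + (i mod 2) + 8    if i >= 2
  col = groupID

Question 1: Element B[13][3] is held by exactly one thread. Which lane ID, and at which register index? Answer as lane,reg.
14,3

c=3->g=3  r=13->rb=1,t=2,b0=1
L=3*4+2=14  i=1*2+1=3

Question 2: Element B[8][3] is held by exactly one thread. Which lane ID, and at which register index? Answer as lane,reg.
c=3->g=3  r=8->rb=1,t=0,b0=0
L=3*4+0=12  i=1*2+0=2

12,2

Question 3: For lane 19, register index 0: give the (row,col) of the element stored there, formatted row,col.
lane 19: gr=4 (19/4), th=3 (19%4)
i=0: r=3*2+0+0=6, c=gr=4

6,4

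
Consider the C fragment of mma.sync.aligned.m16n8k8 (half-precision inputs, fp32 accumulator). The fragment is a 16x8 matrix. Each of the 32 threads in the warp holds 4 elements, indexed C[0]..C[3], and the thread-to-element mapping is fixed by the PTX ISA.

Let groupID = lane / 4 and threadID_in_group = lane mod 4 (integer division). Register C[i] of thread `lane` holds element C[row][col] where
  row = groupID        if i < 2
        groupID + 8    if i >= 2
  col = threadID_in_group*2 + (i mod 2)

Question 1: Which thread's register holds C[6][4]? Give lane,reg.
r=6->g=6,rb=0  c=4->t=2,b0=0
L=6*4+2=26  i=0*2+0=0

26,0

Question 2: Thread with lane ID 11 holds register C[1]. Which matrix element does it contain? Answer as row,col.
2,7

11: g=2,t=3
[1] (2+0,3*2+1) = (2,7)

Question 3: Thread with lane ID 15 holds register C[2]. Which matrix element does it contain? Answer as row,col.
11,6

lane 15: gr=3 (15/4), th=3 (15%4)
i=2: r=3+8=11, c=3*2+0=6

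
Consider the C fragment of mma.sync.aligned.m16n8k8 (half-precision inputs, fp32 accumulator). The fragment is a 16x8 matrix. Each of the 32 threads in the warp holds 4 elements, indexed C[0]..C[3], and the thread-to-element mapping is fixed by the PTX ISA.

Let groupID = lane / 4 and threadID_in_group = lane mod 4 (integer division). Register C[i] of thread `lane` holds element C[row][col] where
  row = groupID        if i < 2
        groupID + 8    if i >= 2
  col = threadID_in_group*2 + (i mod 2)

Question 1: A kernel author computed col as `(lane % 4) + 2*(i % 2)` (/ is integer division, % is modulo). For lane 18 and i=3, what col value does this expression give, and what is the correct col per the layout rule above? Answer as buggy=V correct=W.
`(lane % 4) + 2*(i % 2)`[18,3]->4
18: gid=4,tid=2
[3] (4+8,2*2+1) = (12,5)
col: 4 vs 5

buggy=4 correct=5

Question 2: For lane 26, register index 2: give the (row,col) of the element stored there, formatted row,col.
26: g=6,t=2
[2] (6+8,2*2+0) = (14,4)

14,4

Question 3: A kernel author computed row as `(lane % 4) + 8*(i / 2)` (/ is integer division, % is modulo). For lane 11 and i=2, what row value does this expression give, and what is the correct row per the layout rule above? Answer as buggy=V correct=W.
buggy=11 correct=10

`(lane % 4) + 8*(i / 2)`[11,2]→11
L=11→G=11>>2=2, T=11&3=3
[2]→row 2+8=10  col 3·2+0=6
row: 11 vs 10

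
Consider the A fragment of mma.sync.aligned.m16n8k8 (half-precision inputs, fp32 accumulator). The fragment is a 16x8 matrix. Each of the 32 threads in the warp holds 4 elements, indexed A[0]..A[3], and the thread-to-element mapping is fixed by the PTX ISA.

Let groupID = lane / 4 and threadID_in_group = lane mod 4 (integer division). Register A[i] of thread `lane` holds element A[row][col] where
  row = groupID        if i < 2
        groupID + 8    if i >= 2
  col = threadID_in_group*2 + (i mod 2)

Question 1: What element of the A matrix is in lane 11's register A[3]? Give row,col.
10,7

lane 11: gid=2 (11/4), tid=3 (11%4)
i=3: r=2+8=10, c=3*2+1=7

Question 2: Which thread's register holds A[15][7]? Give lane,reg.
r: 15->gid=7,r8=1  c: 7->tid=3,i&1=1
L=7*4+3=31  i=1*2+1=3

31,3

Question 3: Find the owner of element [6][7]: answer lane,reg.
27,1

r:6=>grp=6,rB=0  c:7=>tig=3,lo=1
L=6*4+3=27  i=0*2+1=1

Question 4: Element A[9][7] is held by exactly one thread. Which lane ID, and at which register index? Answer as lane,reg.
7,3

r=9→G=1,rhi=1  c=7→T=3,p=1
L=1*4+3=7  i=1*2+1=3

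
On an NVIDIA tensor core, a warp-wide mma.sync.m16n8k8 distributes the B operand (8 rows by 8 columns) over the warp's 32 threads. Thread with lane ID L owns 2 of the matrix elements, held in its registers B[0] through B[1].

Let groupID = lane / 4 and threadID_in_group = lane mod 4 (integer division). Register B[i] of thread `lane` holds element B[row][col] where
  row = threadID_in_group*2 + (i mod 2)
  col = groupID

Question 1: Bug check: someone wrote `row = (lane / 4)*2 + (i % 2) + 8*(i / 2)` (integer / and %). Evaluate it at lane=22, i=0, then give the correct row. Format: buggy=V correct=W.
buggy=10 correct=4

`(lane / 4)*2 + (i % 2) + 8*(i / 2)`[22,0]=>10
L=22=>grp=22>>2=5, tig=22&3=2
[0]=>row 2·2+0=4  col grp=5
row: 10 vs 4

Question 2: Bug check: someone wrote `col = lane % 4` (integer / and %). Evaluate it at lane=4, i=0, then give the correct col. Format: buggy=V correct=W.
buggy=0 correct=1

`lane % 4`[4,0]->0
4: g=1,t=0
[0] (0*2+0,1) = (0,1)
col: 0 vs 1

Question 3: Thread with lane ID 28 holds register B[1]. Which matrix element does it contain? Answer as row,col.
lane 28->28/4=7, 28 mod 4=0
i=1  r:2·0+1->1  c:7

1,7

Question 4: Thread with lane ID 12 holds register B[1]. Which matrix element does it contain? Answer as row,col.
1,3

lane 12→12/4=3, 12 mod 4=0
i=1  r:2·0+1→1  c:3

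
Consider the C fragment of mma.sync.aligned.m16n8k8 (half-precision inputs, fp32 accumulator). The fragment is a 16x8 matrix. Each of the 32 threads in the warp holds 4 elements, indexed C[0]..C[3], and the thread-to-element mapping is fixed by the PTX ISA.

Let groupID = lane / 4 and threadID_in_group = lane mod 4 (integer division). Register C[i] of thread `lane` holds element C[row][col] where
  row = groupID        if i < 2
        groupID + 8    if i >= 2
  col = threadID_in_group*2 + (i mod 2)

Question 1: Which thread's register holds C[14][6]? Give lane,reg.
r: 14->gid=6,r8=1  c: 6->tid=3,i&1=0
L=6*4+3=27  i=1*2+0=2

27,2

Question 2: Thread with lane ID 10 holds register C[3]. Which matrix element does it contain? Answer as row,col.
lane 10→10/4=2, 10 mod 4=2
i=3  r:2+8→10  c:2·2+1→5

10,5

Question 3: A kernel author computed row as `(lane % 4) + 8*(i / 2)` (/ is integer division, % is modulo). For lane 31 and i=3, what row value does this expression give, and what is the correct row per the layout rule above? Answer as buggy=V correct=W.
buggy=11 correct=15

`(lane % 4) + 8*(i / 2)`[31,3]⇒11
L=31⇒gr=31>>2=7, th=31&3=3
[3]⇒row 7+8=15  col 3·2+1=7
row: 11 vs 15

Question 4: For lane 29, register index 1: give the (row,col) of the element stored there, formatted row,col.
7,3

lane 29: gid=7 (29/4), tid=1 (29%4)
i=1: r=7+0=7, c=1*2+1=3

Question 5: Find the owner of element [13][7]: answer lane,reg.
23,3

r=13⇒gr=5,Rb=1  c=7⇒th=3,odd=1
L=5*4+3=23  i=1*2+1=3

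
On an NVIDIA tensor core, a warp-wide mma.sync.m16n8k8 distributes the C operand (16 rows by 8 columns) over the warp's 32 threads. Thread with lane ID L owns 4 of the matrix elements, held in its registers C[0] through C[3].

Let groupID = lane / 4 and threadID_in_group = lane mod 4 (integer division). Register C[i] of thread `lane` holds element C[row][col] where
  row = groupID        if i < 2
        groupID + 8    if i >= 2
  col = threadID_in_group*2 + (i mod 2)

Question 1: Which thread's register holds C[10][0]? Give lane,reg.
r=10→G=2,rhi=1  c=0→T=0,p=0
L=2*4+0=8  i=1*2+0=2

8,2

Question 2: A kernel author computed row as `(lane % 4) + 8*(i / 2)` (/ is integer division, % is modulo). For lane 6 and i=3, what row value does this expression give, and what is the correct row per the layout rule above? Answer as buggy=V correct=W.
`(lane % 4) + 8*(i / 2)`[6,3]→10
lane 6→6/4=1, 6 mod 4=2
i=3  r:1+8→9  c:2·2+1→5
row: 10 vs 9

buggy=10 correct=9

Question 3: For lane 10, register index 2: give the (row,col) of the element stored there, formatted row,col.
lane 10: G=2 (10/4), T=2 (10%4)
i=2: r=2+8=10, c=2*2+0=4

10,4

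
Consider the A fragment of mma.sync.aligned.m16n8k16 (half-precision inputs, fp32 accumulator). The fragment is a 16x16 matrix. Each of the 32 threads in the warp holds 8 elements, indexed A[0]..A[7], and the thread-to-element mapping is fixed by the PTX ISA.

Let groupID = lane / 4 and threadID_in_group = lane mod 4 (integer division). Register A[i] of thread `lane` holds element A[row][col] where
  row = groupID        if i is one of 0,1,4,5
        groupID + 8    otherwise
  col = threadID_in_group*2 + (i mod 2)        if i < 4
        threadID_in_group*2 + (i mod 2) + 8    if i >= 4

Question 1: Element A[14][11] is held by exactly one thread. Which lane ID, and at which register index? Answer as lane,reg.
25,7

r: 14->gid=6,r8=1  c: 11->c8=1,tid=1,i&1=1
L=6*4+1=25  i=1*4+1*2+1=7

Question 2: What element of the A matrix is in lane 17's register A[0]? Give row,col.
4,2

lane 17->17/4=4, 17 mod 4=1
i=0  r:4+0->4  c:2·1+0+0->2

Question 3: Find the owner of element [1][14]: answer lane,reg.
r: 1->gid=1,r8=0  c: 14->c8=1,tid=3,i&1=0
L=1*4+3=7  i=1*4+0*2+0=4

7,4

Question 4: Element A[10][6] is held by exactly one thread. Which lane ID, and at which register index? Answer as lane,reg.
r:10=>grp=2,rB=1  c:6=>cB=0,tig=3,lo=0
L=2*4+3=11  i=0*4+1*2+0=2

11,2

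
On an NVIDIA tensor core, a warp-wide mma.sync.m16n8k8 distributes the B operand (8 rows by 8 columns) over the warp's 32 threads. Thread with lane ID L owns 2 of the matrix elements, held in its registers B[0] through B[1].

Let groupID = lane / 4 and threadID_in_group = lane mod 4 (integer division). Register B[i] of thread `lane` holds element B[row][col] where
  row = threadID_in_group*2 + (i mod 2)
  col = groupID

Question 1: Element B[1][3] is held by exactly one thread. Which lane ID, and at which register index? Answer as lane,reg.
12,1

c=3->g=3  r=1->t=0,b0=1
L=3*4+0=12  i=1=1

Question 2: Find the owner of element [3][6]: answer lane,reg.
25,1

c: 6->gid=6  r: 3->tid=1,i&1=1
L=6*4+1=25  i=1=1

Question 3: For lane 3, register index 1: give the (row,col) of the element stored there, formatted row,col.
7,0

lane 3: gr=0 (3/4), th=3 (3%4)
i=1: r=3*2+1=7, c=gr=0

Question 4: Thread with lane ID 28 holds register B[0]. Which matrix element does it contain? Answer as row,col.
0,7

L=28->g=28>>2=7, t=28&3=0
[0]->row 0·2+0=0  col g=7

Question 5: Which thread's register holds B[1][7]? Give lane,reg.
c=7->g=7  r=1->t=0,b0=1
L=7*4+0=28  i=1=1

28,1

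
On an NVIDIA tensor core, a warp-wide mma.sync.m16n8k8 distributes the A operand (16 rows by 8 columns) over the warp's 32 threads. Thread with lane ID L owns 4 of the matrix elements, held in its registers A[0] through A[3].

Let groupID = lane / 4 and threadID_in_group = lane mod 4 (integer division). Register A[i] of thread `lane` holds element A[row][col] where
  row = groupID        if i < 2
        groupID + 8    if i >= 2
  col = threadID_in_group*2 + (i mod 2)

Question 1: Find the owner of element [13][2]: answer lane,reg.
21,2

r=13⇒gr=5,Rb=1  c=2⇒th=1,odd=0
L=5*4+1=21  i=1*2+0=2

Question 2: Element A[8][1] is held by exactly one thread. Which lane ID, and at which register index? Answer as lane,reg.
r=8→G=0,rhi=1  c=1→T=0,p=1
L=0*4+0=0  i=1*2+1=3

0,3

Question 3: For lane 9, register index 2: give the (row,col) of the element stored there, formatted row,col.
9: gid=2,tid=1
[2] (2+8,1*2+0) = (10,2)

10,2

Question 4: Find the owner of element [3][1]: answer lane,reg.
r:3=>grp=3,rB=0  c:1=>tig=0,lo=1
L=3*4+0=12  i=0*2+1=1

12,1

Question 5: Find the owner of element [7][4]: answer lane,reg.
r: 7->gid=7,r8=0  c: 4->tid=2,i&1=0
L=7*4+2=30  i=0*2+0=0

30,0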